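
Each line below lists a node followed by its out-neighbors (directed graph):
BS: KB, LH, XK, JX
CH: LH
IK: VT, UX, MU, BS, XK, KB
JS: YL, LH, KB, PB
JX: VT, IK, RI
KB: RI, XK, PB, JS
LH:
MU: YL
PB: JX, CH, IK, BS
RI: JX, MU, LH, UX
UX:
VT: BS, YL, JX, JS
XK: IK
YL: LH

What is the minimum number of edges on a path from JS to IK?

Level 0: JS
Level 1: KB, LH, PB, YL
Level 2: BS, CH, IK, JX, RI, XK
Level 3: MU, UX, VT
IK first appears at level 2.

2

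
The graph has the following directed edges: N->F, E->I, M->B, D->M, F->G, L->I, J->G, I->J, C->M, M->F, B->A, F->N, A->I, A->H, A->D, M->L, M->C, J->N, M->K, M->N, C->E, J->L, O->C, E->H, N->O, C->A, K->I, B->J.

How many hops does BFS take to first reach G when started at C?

3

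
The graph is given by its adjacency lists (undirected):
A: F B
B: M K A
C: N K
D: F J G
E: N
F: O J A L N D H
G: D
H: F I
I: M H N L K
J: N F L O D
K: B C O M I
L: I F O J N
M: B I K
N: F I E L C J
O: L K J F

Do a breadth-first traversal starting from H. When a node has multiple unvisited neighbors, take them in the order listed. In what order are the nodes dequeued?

H -> F -> I -> O -> J -> A -> L -> N -> D -> M -> K -> B -> E -> C -> G

Visit H; enqueue F, I → queue [F, I]
Visit F; enqueue O, J, A, L, N, D → queue [I, O, J, A, L, N, D]
Visit I; enqueue M, K → queue [O, J, A, L, N, D, M, K]
Visit O → queue [J, A, L, N, D, M, K]
Visit J → queue [A, L, N, D, M, K]
Visit A; enqueue B → queue [L, N, D, M, K, B]
Visit L → queue [N, D, M, K, B]
Visit N; enqueue E, C → queue [D, M, K, B, E, C]
Visit D; enqueue G → queue [M, K, B, E, C, G]
Visit M → queue [K, B, E, C, G]
Visit K → queue [B, E, C, G]
Visit B → queue [E, C, G]
Visit E → queue [C, G]
Visit C → queue [G]
Visit G → queue []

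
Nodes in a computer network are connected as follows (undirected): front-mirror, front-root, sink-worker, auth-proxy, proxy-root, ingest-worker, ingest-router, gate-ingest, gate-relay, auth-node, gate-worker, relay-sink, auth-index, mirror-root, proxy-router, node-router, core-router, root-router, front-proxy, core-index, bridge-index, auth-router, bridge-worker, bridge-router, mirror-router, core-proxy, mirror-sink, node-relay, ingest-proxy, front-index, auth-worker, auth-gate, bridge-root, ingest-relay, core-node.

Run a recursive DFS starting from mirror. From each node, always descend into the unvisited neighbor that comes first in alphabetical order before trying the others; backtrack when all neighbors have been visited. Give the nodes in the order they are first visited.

mirror front index auth gate ingest proxy core node relay sink worker bridge root router

Visit mirror
mirror → front
front → index
index → auth
auth → gate
gate → ingest
ingest → proxy
proxy → core
core → node
node → relay
relay → sink
sink → worker
worker → bridge
bridge → root
root → router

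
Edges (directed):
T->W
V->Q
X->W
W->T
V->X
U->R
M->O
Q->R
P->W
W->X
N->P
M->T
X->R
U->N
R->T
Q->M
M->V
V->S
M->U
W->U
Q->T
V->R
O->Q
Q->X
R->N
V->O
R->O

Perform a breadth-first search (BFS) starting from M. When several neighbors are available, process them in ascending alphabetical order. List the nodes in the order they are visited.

Visit M; enqueue O, T, U, V → queue [O, T, U, V]
Visit O; enqueue Q → queue [T, U, V, Q]
Visit T; enqueue W → queue [U, V, Q, W]
Visit U; enqueue N, R → queue [V, Q, W, N, R]
Visit V; enqueue S, X → queue [Q, W, N, R, S, X]
Visit Q → queue [W, N, R, S, X]
Visit W → queue [N, R, S, X]
Visit N; enqueue P → queue [R, S, X, P]
Visit R → queue [S, X, P]
Visit S → queue [X, P]
Visit X → queue [P]
Visit P → queue []

M → O → T → U → V → Q → W → N → R → S → X → P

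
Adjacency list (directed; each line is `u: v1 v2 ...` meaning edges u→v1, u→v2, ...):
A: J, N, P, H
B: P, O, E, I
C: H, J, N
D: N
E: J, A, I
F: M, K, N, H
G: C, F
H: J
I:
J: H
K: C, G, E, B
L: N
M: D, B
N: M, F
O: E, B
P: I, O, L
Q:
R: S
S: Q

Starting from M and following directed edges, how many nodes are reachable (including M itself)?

16

BFS from M visits: M, B, D, E, I, O, P, N, A, J, L, F, H, K, C, G
Reachable nodes: 16 of 19 total.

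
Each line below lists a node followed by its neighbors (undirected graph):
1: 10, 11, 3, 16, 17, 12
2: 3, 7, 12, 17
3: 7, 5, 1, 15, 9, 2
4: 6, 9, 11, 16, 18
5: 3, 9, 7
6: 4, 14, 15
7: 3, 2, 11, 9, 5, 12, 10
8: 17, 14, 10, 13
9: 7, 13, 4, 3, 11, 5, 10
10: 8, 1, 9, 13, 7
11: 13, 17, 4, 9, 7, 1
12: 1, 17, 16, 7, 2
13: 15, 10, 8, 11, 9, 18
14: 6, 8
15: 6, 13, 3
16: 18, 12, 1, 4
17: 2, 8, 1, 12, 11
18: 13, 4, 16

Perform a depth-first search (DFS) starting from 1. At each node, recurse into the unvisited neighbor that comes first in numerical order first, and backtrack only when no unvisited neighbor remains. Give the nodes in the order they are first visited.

Visit 1
1 → 3
3 → 2
2 → 7
7 → 5
5 → 9
9 → 4
4 → 6
6 → 14
14 → 8
8 → 10
10 → 13
13 → 11
11 → 17
17 → 12
12 → 16
16 → 18
13 → 15

1, 3, 2, 7, 5, 9, 4, 6, 14, 8, 10, 13, 11, 17, 12, 16, 18, 15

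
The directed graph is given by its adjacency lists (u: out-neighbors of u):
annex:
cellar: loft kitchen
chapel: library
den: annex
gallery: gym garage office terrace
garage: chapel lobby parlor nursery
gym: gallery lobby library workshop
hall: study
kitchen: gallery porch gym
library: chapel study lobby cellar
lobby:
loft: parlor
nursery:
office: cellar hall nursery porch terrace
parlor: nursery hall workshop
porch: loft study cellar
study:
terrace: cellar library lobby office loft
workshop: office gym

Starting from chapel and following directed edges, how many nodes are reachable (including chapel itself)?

17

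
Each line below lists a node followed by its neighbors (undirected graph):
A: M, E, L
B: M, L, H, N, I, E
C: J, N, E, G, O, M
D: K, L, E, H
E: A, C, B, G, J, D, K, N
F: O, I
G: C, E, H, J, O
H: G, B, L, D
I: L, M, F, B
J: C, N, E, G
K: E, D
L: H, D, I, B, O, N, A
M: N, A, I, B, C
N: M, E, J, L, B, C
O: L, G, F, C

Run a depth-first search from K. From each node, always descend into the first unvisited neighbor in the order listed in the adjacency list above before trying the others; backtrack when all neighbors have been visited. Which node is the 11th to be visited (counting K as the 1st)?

Visit K
K → E
E → A
A → M
M → N
N → J
J → C
C → G
G → H
H → B
B → L
L → D
L → I
I → F
F → O

Visit order: K, E, A, M, N, J, C, G, H, B, L, D, I, F, O

L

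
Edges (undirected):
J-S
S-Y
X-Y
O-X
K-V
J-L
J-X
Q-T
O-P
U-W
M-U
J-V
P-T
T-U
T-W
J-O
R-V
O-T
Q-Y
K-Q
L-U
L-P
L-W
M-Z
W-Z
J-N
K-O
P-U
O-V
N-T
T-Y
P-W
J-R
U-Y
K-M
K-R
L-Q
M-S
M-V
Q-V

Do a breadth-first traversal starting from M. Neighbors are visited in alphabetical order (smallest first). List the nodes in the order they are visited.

Visit M; enqueue K, S, U, V, Z → queue [K, S, U, V, Z]
Visit K; enqueue O, Q, R → queue [S, U, V, Z, O, Q, R]
Visit S; enqueue J, Y → queue [U, V, Z, O, Q, R, J, Y]
Visit U; enqueue L, P, T, W → queue [V, Z, O, Q, R, J, Y, L, P, T, W]
Visit V → queue [Z, O, Q, R, J, Y, L, P, T, W]
Visit Z → queue [O, Q, R, J, Y, L, P, T, W]
Visit O; enqueue X → queue [Q, R, J, Y, L, P, T, W, X]
Visit Q → queue [R, J, Y, L, P, T, W, X]
Visit R → queue [J, Y, L, P, T, W, X]
Visit J; enqueue N → queue [Y, L, P, T, W, X, N]
Visit Y → queue [L, P, T, W, X, N]
Visit L → queue [P, T, W, X, N]
Visit P → queue [T, W, X, N]
Visit T → queue [W, X, N]
Visit W → queue [X, N]
Visit X → queue [N]
Visit N → queue []

M, K, S, U, V, Z, O, Q, R, J, Y, L, P, T, W, X, N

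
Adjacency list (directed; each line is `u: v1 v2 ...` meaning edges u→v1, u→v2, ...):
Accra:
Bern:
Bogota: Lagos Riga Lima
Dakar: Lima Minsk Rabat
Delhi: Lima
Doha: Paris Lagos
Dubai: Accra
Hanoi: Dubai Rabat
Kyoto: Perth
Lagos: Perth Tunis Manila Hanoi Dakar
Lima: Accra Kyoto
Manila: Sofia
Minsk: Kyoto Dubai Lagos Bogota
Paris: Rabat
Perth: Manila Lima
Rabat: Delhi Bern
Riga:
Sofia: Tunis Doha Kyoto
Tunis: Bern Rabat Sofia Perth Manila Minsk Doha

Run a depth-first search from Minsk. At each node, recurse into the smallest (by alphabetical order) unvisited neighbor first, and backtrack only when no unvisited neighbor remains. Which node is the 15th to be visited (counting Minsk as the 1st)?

Delhi

Visit Minsk
Minsk → Bogota
Bogota → Lagos
Lagos → Dakar
Dakar → Lima
Lima → Accra
Lima → Kyoto
Kyoto → Perth
Perth → Manila
Manila → Sofia
Sofia → Doha
Doha → Paris
Paris → Rabat
Rabat → Bern
Rabat → Delhi
Sofia → Tunis
Lagos → Hanoi
Hanoi → Dubai
Bogota → Riga

Visit order: Minsk, Bogota, Lagos, Dakar, Lima, Accra, Kyoto, Perth, Manila, Sofia, Doha, Paris, Rabat, Bern, Delhi, Tunis, Hanoi, Dubai, Riga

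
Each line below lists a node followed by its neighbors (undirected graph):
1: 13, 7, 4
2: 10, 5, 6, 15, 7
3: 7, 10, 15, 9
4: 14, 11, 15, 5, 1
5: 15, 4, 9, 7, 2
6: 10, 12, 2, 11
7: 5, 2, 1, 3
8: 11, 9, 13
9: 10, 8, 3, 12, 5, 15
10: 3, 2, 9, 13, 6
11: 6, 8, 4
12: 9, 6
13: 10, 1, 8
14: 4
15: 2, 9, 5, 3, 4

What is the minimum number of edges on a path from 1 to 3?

Level 0: 1
Level 1: 4, 7, 13
Level 2: 2, 3, 5, 8, 10, 11, 14, 15
Level 3: 6, 9
Level 4: 12
3 first appears at level 2.

2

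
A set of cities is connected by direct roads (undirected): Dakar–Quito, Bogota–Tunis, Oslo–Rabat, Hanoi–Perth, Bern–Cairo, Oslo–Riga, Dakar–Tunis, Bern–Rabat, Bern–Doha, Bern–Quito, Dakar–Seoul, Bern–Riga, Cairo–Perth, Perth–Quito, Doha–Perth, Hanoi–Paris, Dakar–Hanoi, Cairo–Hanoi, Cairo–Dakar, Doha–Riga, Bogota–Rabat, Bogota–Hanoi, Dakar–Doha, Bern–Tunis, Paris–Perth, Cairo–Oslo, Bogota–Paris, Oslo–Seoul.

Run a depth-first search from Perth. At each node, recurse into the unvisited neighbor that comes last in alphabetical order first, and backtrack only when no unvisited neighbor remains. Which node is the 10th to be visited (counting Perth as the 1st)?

Visit Perth
Perth → Quito
Quito → Dakar
Dakar → Tunis
Tunis → Bogota
Bogota → Rabat
Rabat → Oslo
Oslo → Seoul
Oslo → Riga
Riga → Doha
Doha → Bern
Bern → Cairo
Cairo → Hanoi
Hanoi → Paris

Visit order: Perth, Quito, Dakar, Tunis, Bogota, Rabat, Oslo, Seoul, Riga, Doha, Bern, Cairo, Hanoi, Paris

Doha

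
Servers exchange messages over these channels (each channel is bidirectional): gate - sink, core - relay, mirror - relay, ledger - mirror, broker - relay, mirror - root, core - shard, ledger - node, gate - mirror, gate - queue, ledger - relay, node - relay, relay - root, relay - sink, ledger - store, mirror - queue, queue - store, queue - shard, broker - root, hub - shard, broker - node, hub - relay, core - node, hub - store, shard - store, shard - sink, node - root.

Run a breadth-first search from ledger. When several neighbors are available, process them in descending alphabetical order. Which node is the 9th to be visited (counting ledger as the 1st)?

sink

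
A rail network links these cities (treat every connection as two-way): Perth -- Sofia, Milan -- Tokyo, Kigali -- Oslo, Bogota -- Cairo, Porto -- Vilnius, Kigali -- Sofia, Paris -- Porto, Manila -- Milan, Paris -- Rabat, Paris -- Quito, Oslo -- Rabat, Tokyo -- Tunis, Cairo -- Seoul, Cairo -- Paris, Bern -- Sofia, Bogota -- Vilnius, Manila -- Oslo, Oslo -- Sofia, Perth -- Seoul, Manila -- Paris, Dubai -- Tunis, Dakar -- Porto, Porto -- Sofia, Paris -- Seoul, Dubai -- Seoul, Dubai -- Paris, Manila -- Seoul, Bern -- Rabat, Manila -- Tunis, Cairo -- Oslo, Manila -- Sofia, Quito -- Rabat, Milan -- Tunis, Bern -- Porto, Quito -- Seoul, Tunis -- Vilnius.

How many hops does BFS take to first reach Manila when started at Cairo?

2

Level 0: Cairo
Level 1: Bogota, Oslo, Paris, Seoul
Level 2: Dubai, Kigali, Manila, Perth, Porto, Quito, Rabat, Sofia, Vilnius
Level 3: Bern, Dakar, Milan, Tunis
Level 4: Tokyo
Manila first appears at level 2.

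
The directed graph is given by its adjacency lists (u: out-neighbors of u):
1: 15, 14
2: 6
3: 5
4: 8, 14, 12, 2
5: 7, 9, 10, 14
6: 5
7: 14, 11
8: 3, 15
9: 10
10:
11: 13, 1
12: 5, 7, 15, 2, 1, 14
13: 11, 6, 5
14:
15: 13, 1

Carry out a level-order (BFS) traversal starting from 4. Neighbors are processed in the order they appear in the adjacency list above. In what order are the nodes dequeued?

4 8 14 12 2 3 15 5 7 1 6 13 9 10 11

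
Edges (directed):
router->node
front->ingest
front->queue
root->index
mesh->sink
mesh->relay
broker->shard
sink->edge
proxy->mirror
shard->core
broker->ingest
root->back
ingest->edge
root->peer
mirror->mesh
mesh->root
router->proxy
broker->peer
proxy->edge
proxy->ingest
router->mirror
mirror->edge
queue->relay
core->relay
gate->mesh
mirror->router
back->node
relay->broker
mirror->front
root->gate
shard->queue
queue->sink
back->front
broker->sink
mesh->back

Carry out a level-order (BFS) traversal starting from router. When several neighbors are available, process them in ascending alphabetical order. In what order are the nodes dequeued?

router -> mirror -> node -> proxy -> edge -> front -> mesh -> ingest -> queue -> back -> relay -> root -> sink -> broker -> gate -> index -> peer -> shard -> core

Visit router; enqueue mirror, node, proxy → queue [mirror, node, proxy]
Visit mirror; enqueue edge, front, mesh → queue [node, proxy, edge, front, mesh]
Visit node → queue [proxy, edge, front, mesh]
Visit proxy; enqueue ingest → queue [edge, front, mesh, ingest]
Visit edge → queue [front, mesh, ingest]
Visit front; enqueue queue → queue [mesh, ingest, queue]
Visit mesh; enqueue back, relay, root, sink → queue [ingest, queue, back, relay, root, sink]
Visit ingest → queue [queue, back, relay, root, sink]
Visit queue → queue [back, relay, root, sink]
Visit back → queue [relay, root, sink]
Visit relay; enqueue broker → queue [root, sink, broker]
Visit root; enqueue gate, index, peer → queue [sink, broker, gate, index, peer]
Visit sink → queue [broker, gate, index, peer]
Visit broker; enqueue shard → queue [gate, index, peer, shard]
Visit gate → queue [index, peer, shard]
Visit index → queue [peer, shard]
Visit peer → queue [shard]
Visit shard; enqueue core → queue [core]
Visit core → queue []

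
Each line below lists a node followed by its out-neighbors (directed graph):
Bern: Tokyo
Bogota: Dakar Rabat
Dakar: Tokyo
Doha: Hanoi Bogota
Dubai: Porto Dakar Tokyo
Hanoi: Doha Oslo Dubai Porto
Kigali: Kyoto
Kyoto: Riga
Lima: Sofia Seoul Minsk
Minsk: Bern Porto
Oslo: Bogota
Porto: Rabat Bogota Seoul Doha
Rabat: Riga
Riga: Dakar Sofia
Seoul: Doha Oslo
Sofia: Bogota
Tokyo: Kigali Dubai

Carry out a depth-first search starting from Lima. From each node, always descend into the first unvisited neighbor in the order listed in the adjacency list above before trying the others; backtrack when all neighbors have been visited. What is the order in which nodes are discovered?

Visit Lima
Lima → Sofia
Sofia → Bogota
Bogota → Dakar
Dakar → Tokyo
Tokyo → Kigali
Kigali → Kyoto
Kyoto → Riga
Tokyo → Dubai
Dubai → Porto
Porto → Rabat
Porto → Seoul
Seoul → Doha
Doha → Hanoi
Hanoi → Oslo
Lima → Minsk
Minsk → Bern

Lima → Sofia → Bogota → Dakar → Tokyo → Kigali → Kyoto → Riga → Dubai → Porto → Rabat → Seoul → Doha → Hanoi → Oslo → Minsk → Bern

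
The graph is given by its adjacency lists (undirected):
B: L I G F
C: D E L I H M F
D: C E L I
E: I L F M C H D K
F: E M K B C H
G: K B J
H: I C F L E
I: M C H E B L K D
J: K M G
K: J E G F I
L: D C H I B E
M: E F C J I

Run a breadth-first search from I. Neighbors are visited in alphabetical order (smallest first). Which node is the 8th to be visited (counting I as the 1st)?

Visit I; enqueue B, C, D, E, H, K, L, M → queue [B, C, D, E, H, K, L, M]
Visit B; enqueue F, G → queue [C, D, E, H, K, L, M, F, G]
Visit C → queue [D, E, H, K, L, M, F, G]
Visit D → queue [E, H, K, L, M, F, G]
Visit E → queue [H, K, L, M, F, G]
Visit H → queue [K, L, M, F, G]
Visit K; enqueue J → queue [L, M, F, G, J]
Visit L → queue [M, F, G, J]
Visit M → queue [F, G, J]
Visit F → queue [G, J]
Visit G → queue [J]
Visit J → queue []

Visit order: I, B, C, D, E, H, K, L, M, F, G, J

L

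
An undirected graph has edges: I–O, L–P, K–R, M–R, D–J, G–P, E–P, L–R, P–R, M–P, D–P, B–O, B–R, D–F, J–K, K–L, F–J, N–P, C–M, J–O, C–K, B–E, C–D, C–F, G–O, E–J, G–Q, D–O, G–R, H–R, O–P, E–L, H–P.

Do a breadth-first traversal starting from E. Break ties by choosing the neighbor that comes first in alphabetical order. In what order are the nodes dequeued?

Visit E; enqueue B, J, L, P → queue [B, J, L, P]
Visit B; enqueue O, R → queue [J, L, P, O, R]
Visit J; enqueue D, F, K → queue [L, P, O, R, D, F, K]
Visit L → queue [P, O, R, D, F, K]
Visit P; enqueue G, H, M, N → queue [O, R, D, F, K, G, H, M, N]
Visit O; enqueue I → queue [R, D, F, K, G, H, M, N, I]
Visit R → queue [D, F, K, G, H, M, N, I]
Visit D; enqueue C → queue [F, K, G, H, M, N, I, C]
Visit F → queue [K, G, H, M, N, I, C]
Visit K → queue [G, H, M, N, I, C]
Visit G; enqueue Q → queue [H, M, N, I, C, Q]
Visit H → queue [M, N, I, C, Q]
Visit M → queue [N, I, C, Q]
Visit N → queue [I, C, Q]
Visit I → queue [C, Q]
Visit C → queue [Q]
Visit Q → queue []

E, B, J, L, P, O, R, D, F, K, G, H, M, N, I, C, Q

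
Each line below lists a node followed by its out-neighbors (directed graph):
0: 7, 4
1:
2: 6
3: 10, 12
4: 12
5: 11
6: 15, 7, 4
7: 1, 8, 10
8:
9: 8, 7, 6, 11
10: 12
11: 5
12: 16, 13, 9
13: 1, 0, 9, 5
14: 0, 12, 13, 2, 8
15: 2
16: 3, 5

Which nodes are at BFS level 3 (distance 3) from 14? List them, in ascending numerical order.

3, 10, 11, 15

Level 0: 14
Level 1: 0, 2, 8, 12, 13
Level 2: 1, 4, 5, 6, 7, 9, 16
Level 3: 3, 10, 11, 15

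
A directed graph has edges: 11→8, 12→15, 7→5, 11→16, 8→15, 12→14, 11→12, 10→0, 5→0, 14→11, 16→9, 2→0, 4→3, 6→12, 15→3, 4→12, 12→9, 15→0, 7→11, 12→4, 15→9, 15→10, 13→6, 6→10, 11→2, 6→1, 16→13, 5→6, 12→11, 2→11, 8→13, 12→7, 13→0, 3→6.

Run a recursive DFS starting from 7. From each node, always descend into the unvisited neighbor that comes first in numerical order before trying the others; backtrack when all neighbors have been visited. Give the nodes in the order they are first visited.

Visit 7
7 → 5
5 → 0
5 → 6
6 → 1
6 → 10
6 → 12
12 → 4
4 → 3
12 → 9
12 → 11
11 → 2
11 → 8
8 → 13
8 → 15
11 → 16
12 → 14

7, 5, 0, 6, 1, 10, 12, 4, 3, 9, 11, 2, 8, 13, 15, 16, 14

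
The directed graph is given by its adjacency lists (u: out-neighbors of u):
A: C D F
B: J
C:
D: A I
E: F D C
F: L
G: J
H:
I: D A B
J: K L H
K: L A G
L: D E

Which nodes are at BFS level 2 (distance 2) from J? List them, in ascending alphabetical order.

A, D, E, G

Level 0: J
Level 1: H, K, L
Level 2: A, D, E, G
Level 3: C, F, I
Level 4: B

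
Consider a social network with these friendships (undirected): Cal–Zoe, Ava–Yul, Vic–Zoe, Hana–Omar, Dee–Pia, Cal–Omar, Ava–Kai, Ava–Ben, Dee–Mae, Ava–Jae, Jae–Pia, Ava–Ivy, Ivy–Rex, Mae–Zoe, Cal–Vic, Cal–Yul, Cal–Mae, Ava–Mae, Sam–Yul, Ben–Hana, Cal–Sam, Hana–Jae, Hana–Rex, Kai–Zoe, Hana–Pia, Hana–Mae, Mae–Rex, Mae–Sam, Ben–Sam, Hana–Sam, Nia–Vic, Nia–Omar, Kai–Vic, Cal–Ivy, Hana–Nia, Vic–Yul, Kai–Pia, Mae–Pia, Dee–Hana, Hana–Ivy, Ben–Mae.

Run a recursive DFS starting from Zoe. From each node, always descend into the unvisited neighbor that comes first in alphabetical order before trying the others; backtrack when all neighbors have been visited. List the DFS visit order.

Zoe Cal Ivy Ava Ben Hana Dee Mae Pia Jae Kai Vic Nia Omar Yul Sam Rex

Visit Zoe
Zoe → Cal
Cal → Ivy
Ivy → Ava
Ava → Ben
Ben → Hana
Hana → Dee
Dee → Mae
Mae → Pia
Pia → Jae
Pia → Kai
Kai → Vic
Vic → Nia
Nia → Omar
Vic → Yul
Yul → Sam
Mae → Rex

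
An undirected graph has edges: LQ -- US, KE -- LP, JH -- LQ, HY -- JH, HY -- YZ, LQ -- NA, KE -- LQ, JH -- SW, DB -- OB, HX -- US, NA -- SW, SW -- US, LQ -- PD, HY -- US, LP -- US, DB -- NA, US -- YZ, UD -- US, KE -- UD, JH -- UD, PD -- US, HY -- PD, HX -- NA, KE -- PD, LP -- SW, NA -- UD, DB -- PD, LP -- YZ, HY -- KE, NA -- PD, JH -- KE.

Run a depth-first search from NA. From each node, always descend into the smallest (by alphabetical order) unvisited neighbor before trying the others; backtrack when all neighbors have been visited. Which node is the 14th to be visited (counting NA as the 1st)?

YZ

Visit NA
NA → DB
DB → OB
DB → PD
PD → HY
HY → JH
JH → KE
KE → LP
LP → SW
SW → US
US → HX
US → LQ
US → UD
US → YZ

Visit order: NA, DB, OB, PD, HY, JH, KE, LP, SW, US, HX, LQ, UD, YZ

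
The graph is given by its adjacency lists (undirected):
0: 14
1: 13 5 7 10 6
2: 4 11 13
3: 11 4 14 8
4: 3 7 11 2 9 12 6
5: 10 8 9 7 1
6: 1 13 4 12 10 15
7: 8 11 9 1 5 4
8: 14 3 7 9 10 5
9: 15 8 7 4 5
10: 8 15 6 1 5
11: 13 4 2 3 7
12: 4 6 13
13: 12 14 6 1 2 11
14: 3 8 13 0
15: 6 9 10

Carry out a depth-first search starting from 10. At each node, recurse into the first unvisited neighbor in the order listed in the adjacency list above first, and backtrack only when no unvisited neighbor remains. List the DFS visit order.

10, 8, 14, 3, 11, 13, 12, 4, 7, 9, 15, 6, 1, 5, 2, 0

Visit 10
10 → 8
8 → 14
14 → 3
3 → 11
11 → 13
13 → 12
12 → 4
4 → 7
7 → 9
9 → 15
15 → 6
6 → 1
1 → 5
4 → 2
14 → 0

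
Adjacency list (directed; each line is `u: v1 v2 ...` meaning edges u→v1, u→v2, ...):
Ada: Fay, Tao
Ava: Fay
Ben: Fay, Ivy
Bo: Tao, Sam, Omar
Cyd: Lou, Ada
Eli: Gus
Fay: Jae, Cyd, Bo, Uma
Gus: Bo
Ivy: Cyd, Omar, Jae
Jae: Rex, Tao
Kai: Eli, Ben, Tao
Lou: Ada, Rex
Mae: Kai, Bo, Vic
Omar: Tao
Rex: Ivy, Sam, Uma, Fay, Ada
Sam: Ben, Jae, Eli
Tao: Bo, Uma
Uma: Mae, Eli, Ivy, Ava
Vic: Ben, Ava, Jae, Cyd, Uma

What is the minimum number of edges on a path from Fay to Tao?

2

Level 0: Fay
Level 1: Bo, Cyd, Jae, Uma
Level 2: Ada, Ava, Eli, Ivy, Lou, Mae, Omar, Rex, Sam, Tao
Level 3: Ben, Gus, Kai, Vic
Tao first appears at level 2.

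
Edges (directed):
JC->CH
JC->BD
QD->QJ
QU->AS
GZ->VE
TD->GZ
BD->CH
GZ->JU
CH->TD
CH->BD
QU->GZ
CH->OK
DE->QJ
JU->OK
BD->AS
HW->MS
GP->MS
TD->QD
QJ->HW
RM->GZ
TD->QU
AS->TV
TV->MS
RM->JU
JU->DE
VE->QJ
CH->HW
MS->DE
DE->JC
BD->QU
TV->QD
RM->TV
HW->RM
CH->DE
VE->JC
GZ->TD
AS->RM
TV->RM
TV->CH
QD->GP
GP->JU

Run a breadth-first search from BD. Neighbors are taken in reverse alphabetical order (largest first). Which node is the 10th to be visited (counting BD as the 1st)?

TV

Visit BD; enqueue QU, CH, AS → queue [QU, CH, AS]
Visit QU; enqueue GZ → queue [CH, AS, GZ]
Visit CH; enqueue TD, OK, HW, DE → queue [AS, GZ, TD, OK, HW, DE]
Visit AS; enqueue TV, RM → queue [GZ, TD, OK, HW, DE, TV, RM]
Visit GZ; enqueue VE, JU → queue [TD, OK, HW, DE, TV, RM, VE, JU]
Visit TD; enqueue QD → queue [OK, HW, DE, TV, RM, VE, JU, QD]
Visit OK → queue [HW, DE, TV, RM, VE, JU, QD]
Visit HW; enqueue MS → queue [DE, TV, RM, VE, JU, QD, MS]
Visit DE; enqueue QJ, JC → queue [TV, RM, VE, JU, QD, MS, QJ, JC]
Visit TV → queue [RM, VE, JU, QD, MS, QJ, JC]
Visit RM → queue [VE, JU, QD, MS, QJ, JC]
Visit VE → queue [JU, QD, MS, QJ, JC]
Visit JU → queue [QD, MS, QJ, JC]
Visit QD; enqueue GP → queue [MS, QJ, JC, GP]
Visit MS → queue [QJ, JC, GP]
Visit QJ → queue [JC, GP]
Visit JC → queue [GP]
Visit GP → queue []

Visit order: BD, QU, CH, AS, GZ, TD, OK, HW, DE, TV, RM, VE, JU, QD, MS, QJ, JC, GP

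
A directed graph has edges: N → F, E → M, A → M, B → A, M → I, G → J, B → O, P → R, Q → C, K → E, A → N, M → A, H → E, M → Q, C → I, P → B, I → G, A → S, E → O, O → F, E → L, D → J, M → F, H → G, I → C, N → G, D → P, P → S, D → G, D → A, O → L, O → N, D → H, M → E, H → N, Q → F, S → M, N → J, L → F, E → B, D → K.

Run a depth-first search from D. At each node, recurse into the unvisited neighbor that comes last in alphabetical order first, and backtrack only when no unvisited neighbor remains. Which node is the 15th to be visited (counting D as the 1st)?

Visit D
D → P
P → S
S → M
M → Q
Q → F
Q → C
C → I
I → G
G → J
M → E
E → O
O → N
O → L
E → B
B → A
P → R
D → K
D → H

Visit order: D, P, S, M, Q, F, C, I, G, J, E, O, N, L, B, A, R, K, H

B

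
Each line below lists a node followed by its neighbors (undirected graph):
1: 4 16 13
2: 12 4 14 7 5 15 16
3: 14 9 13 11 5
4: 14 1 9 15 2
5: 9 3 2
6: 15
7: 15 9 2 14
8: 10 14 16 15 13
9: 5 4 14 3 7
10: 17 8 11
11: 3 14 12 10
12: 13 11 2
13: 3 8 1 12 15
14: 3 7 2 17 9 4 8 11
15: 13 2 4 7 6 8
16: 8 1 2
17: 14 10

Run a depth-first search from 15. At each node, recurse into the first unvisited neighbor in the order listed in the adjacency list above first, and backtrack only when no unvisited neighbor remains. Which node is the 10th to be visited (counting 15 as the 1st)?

Visit 15
15 → 13
13 → 3
3 → 14
14 → 7
7 → 9
9 → 5
5 → 2
2 → 12
12 → 11
11 → 10
10 → 17
10 → 8
8 → 16
16 → 1
1 → 4
15 → 6

Visit order: 15, 13, 3, 14, 7, 9, 5, 2, 12, 11, 10, 17, 8, 16, 1, 4, 6

11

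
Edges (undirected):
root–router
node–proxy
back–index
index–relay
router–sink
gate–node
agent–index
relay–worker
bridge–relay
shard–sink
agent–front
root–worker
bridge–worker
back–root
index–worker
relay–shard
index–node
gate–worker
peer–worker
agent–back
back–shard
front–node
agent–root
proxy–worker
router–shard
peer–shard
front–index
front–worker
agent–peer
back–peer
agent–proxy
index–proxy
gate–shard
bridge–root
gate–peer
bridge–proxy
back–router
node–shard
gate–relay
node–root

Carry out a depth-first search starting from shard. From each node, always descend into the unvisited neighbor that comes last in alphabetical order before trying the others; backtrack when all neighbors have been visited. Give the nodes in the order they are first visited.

Visit shard
shard → sink
sink → router
router → root
root → worker
worker → relay
relay → index
index → proxy
proxy → node
node → gate
gate → peer
peer → back
back → agent
agent → front
proxy → bridge

shard → sink → router → root → worker → relay → index → proxy → node → gate → peer → back → agent → front → bridge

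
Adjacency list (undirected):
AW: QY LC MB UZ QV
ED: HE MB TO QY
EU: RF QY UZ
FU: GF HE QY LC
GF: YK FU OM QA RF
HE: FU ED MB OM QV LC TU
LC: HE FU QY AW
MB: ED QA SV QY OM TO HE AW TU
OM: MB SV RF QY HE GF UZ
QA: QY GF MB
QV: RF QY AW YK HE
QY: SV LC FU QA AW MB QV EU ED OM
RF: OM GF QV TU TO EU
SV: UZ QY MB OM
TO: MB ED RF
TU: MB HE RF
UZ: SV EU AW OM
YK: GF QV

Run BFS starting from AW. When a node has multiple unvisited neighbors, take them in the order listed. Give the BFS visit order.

AW QY LC MB UZ QV SV FU QA EU ED OM HE TO TU RF YK GF

Visit AW; enqueue QY, LC, MB, UZ, QV → queue [QY, LC, MB, UZ, QV]
Visit QY; enqueue SV, FU, QA, EU, ED, OM → queue [LC, MB, UZ, QV, SV, FU, QA, EU, ED, OM]
Visit LC; enqueue HE → queue [MB, UZ, QV, SV, FU, QA, EU, ED, OM, HE]
Visit MB; enqueue TO, TU → queue [UZ, QV, SV, FU, QA, EU, ED, OM, HE, TO, TU]
Visit UZ → queue [QV, SV, FU, QA, EU, ED, OM, HE, TO, TU]
Visit QV; enqueue RF, YK → queue [SV, FU, QA, EU, ED, OM, HE, TO, TU, RF, YK]
Visit SV → queue [FU, QA, EU, ED, OM, HE, TO, TU, RF, YK]
Visit FU; enqueue GF → queue [QA, EU, ED, OM, HE, TO, TU, RF, YK, GF]
Visit QA → queue [EU, ED, OM, HE, TO, TU, RF, YK, GF]
Visit EU → queue [ED, OM, HE, TO, TU, RF, YK, GF]
Visit ED → queue [OM, HE, TO, TU, RF, YK, GF]
Visit OM → queue [HE, TO, TU, RF, YK, GF]
Visit HE → queue [TO, TU, RF, YK, GF]
Visit TO → queue [TU, RF, YK, GF]
Visit TU → queue [RF, YK, GF]
Visit RF → queue [YK, GF]
Visit YK → queue [GF]
Visit GF → queue []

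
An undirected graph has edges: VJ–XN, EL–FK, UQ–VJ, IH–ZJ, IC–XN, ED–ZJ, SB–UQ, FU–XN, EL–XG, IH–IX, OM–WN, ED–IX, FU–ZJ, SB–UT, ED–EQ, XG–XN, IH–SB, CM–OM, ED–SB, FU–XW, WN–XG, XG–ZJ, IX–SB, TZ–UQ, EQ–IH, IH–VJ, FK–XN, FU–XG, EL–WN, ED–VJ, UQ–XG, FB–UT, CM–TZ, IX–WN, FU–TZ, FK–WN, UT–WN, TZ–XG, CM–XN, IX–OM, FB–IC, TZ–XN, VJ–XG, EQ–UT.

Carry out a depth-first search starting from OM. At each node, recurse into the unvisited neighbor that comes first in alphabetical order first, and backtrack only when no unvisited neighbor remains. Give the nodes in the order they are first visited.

Visit OM
OM → CM
CM → TZ
TZ → FU
FU → XG
XG → EL
EL → FK
FK → WN
WN → IX
IX → ED
ED → EQ
EQ → IH
IH → SB
SB → UQ
UQ → VJ
VJ → XN
XN → IC
IC → FB
FB → UT
IH → ZJ
FU → XW

OM, CM, TZ, FU, XG, EL, FK, WN, IX, ED, EQ, IH, SB, UQ, VJ, XN, IC, FB, UT, ZJ, XW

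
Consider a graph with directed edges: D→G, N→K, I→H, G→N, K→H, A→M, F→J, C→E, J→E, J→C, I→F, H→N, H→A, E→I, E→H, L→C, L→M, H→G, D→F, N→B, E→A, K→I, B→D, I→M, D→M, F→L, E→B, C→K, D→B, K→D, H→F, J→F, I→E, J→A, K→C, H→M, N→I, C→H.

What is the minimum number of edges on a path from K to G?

Level 0: K
Level 1: C, D, H, I
Level 2: A, B, E, F, G, M, N
Level 3: J, L
G first appears at level 2.

2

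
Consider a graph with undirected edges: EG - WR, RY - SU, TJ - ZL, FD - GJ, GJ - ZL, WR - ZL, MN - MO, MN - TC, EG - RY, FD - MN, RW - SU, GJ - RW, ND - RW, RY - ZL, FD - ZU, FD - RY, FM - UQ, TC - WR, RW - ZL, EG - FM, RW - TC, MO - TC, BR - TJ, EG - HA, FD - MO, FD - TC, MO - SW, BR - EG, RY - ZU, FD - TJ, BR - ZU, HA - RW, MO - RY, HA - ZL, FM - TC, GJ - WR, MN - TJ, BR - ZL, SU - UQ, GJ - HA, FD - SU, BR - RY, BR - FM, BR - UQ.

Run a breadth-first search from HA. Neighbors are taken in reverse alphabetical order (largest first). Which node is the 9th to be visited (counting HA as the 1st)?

BR

Visit HA; enqueue ZL, RW, GJ, EG → queue [ZL, RW, GJ, EG]
Visit ZL; enqueue WR, TJ, RY, BR → queue [RW, GJ, EG, WR, TJ, RY, BR]
Visit RW; enqueue TC, SU, ND → queue [GJ, EG, WR, TJ, RY, BR, TC, SU, ND]
Visit GJ; enqueue FD → queue [EG, WR, TJ, RY, BR, TC, SU, ND, FD]
Visit EG; enqueue FM → queue [WR, TJ, RY, BR, TC, SU, ND, FD, FM]
Visit WR → queue [TJ, RY, BR, TC, SU, ND, FD, FM]
Visit TJ; enqueue MN → queue [RY, BR, TC, SU, ND, FD, FM, MN]
Visit RY; enqueue ZU, MO → queue [BR, TC, SU, ND, FD, FM, MN, ZU, MO]
Visit BR; enqueue UQ → queue [TC, SU, ND, FD, FM, MN, ZU, MO, UQ]
Visit TC → queue [SU, ND, FD, FM, MN, ZU, MO, UQ]
Visit SU → queue [ND, FD, FM, MN, ZU, MO, UQ]
Visit ND → queue [FD, FM, MN, ZU, MO, UQ]
Visit FD → queue [FM, MN, ZU, MO, UQ]
Visit FM → queue [MN, ZU, MO, UQ]
Visit MN → queue [ZU, MO, UQ]
Visit ZU → queue [MO, UQ]
Visit MO; enqueue SW → queue [UQ, SW]
Visit UQ → queue [SW]
Visit SW → queue []

Visit order: HA, ZL, RW, GJ, EG, WR, TJ, RY, BR, TC, SU, ND, FD, FM, MN, ZU, MO, UQ, SW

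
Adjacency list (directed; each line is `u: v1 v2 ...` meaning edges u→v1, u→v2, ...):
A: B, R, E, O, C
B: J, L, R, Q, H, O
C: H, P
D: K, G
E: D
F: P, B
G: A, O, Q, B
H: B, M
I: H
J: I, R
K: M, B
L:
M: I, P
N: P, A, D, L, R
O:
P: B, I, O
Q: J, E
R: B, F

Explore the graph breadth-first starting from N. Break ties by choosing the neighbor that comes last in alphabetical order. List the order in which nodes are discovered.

N R P L D A F B O I K G E C Q J H M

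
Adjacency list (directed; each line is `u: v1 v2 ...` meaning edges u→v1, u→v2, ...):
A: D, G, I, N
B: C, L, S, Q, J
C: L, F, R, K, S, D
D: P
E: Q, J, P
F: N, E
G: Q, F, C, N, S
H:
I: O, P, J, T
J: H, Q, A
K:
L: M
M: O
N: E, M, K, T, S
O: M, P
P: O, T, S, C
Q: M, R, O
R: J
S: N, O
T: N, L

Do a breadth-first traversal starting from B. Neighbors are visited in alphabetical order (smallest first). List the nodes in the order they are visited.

B C J L Q S D F K R A H M O N P E G I T

Visit B; enqueue C, J, L, Q, S → queue [C, J, L, Q, S]
Visit C; enqueue D, F, K, R → queue [J, L, Q, S, D, F, K, R]
Visit J; enqueue A, H → queue [L, Q, S, D, F, K, R, A, H]
Visit L; enqueue M → queue [Q, S, D, F, K, R, A, H, M]
Visit Q; enqueue O → queue [S, D, F, K, R, A, H, M, O]
Visit S; enqueue N → queue [D, F, K, R, A, H, M, O, N]
Visit D; enqueue P → queue [F, K, R, A, H, M, O, N, P]
Visit F; enqueue E → queue [K, R, A, H, M, O, N, P, E]
Visit K → queue [R, A, H, M, O, N, P, E]
Visit R → queue [A, H, M, O, N, P, E]
Visit A; enqueue G, I → queue [H, M, O, N, P, E, G, I]
Visit H → queue [M, O, N, P, E, G, I]
Visit M → queue [O, N, P, E, G, I]
Visit O → queue [N, P, E, G, I]
Visit N; enqueue T → queue [P, E, G, I, T]
Visit P → queue [E, G, I, T]
Visit E → queue [G, I, T]
Visit G → queue [I, T]
Visit I → queue [T]
Visit T → queue []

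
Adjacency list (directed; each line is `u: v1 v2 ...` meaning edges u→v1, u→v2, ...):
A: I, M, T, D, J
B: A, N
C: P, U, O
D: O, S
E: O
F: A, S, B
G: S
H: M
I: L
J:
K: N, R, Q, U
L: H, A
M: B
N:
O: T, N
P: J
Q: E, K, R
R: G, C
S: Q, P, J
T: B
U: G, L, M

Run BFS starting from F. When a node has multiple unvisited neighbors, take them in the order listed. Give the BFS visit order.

Visit F; enqueue A, S, B → queue [A, S, B]
Visit A; enqueue I, M, T, D, J → queue [S, B, I, M, T, D, J]
Visit S; enqueue Q, P → queue [B, I, M, T, D, J, Q, P]
Visit B; enqueue N → queue [I, M, T, D, J, Q, P, N]
Visit I; enqueue L → queue [M, T, D, J, Q, P, N, L]
Visit M → queue [T, D, J, Q, P, N, L]
Visit T → queue [D, J, Q, P, N, L]
Visit D; enqueue O → queue [J, Q, P, N, L, O]
Visit J → queue [Q, P, N, L, O]
Visit Q; enqueue E, K, R → queue [P, N, L, O, E, K, R]
Visit P → queue [N, L, O, E, K, R]
Visit N → queue [L, O, E, K, R]
Visit L; enqueue H → queue [O, E, K, R, H]
Visit O → queue [E, K, R, H]
Visit E → queue [K, R, H]
Visit K; enqueue U → queue [R, H, U]
Visit R; enqueue G, C → queue [H, U, G, C]
Visit H → queue [U, G, C]
Visit U → queue [G, C]
Visit G → queue [C]
Visit C → queue []

F, A, S, B, I, M, T, D, J, Q, P, N, L, O, E, K, R, H, U, G, C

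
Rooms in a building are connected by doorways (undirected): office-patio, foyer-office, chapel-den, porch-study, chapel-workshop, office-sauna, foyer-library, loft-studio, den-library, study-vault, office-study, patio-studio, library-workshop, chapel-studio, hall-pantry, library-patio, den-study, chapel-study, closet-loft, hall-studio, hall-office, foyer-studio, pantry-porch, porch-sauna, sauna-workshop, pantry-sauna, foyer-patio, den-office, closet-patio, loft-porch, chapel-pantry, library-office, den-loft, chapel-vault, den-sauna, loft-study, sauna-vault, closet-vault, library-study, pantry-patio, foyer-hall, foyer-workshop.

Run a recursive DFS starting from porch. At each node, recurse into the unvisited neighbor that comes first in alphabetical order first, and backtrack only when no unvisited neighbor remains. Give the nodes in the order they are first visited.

porch, loft, closet, patio, foyer, hall, office, den, chapel, pantry, sauna, vault, study, library, workshop, studio

Visit porch
porch → loft
loft → closet
closet → patio
patio → foyer
foyer → hall
hall → office
office → den
den → chapel
chapel → pantry
pantry → sauna
sauna → vault
vault → study
study → library
library → workshop
chapel → studio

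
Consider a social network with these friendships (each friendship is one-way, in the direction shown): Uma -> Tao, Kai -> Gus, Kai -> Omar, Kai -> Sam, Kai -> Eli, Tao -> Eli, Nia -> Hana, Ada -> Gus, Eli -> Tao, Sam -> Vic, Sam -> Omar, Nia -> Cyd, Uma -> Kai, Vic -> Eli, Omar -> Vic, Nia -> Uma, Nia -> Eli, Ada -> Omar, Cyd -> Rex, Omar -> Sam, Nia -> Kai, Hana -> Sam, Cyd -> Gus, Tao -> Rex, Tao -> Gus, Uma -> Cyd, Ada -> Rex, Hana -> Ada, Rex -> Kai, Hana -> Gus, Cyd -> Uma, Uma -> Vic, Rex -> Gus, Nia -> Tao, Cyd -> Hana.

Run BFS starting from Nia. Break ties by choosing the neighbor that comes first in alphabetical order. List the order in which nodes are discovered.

Visit Nia; enqueue Cyd, Eli, Hana, Kai, Tao, Uma → queue [Cyd, Eli, Hana, Kai, Tao, Uma]
Visit Cyd; enqueue Gus, Rex → queue [Eli, Hana, Kai, Tao, Uma, Gus, Rex]
Visit Eli → queue [Hana, Kai, Tao, Uma, Gus, Rex]
Visit Hana; enqueue Ada, Sam → queue [Kai, Tao, Uma, Gus, Rex, Ada, Sam]
Visit Kai; enqueue Omar → queue [Tao, Uma, Gus, Rex, Ada, Sam, Omar]
Visit Tao → queue [Uma, Gus, Rex, Ada, Sam, Omar]
Visit Uma; enqueue Vic → queue [Gus, Rex, Ada, Sam, Omar, Vic]
Visit Gus → queue [Rex, Ada, Sam, Omar, Vic]
Visit Rex → queue [Ada, Sam, Omar, Vic]
Visit Ada → queue [Sam, Omar, Vic]
Visit Sam → queue [Omar, Vic]
Visit Omar → queue [Vic]
Visit Vic → queue []

Nia -> Cyd -> Eli -> Hana -> Kai -> Tao -> Uma -> Gus -> Rex -> Ada -> Sam -> Omar -> Vic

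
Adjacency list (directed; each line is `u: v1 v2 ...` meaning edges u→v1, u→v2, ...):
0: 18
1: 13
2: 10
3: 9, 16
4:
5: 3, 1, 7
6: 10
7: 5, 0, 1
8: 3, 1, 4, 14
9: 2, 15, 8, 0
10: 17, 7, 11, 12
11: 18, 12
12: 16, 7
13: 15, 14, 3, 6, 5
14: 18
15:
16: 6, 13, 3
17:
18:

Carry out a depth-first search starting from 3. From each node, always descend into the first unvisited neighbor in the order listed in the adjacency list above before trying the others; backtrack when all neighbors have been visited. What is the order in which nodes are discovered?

Visit 3
3 → 9
9 → 2
2 → 10
10 → 17
10 → 7
7 → 5
5 → 1
1 → 13
13 → 15
13 → 14
14 → 18
13 → 6
7 → 0
10 → 11
11 → 12
12 → 16
9 → 8
8 → 4

3, 9, 2, 10, 17, 7, 5, 1, 13, 15, 14, 18, 6, 0, 11, 12, 16, 8, 4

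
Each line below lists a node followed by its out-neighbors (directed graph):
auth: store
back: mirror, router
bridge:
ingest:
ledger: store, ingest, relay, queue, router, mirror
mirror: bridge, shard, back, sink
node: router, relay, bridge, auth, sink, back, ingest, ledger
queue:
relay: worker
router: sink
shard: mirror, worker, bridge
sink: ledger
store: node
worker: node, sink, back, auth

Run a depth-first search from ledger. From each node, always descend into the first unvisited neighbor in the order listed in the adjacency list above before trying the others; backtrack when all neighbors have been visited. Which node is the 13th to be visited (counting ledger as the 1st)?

ingest

Visit ledger
ledger → store
store → node
node → router
router → sink
node → relay
relay → worker
worker → back
back → mirror
mirror → bridge
mirror → shard
worker → auth
node → ingest
ledger → queue

Visit order: ledger, store, node, router, sink, relay, worker, back, mirror, bridge, shard, auth, ingest, queue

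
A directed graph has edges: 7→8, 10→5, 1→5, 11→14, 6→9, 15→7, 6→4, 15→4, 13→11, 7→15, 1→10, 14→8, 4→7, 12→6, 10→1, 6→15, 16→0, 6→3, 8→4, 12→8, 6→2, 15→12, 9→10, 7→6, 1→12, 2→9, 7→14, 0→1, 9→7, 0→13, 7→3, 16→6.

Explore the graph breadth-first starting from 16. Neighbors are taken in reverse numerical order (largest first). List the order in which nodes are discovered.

Visit 16; enqueue 6, 0 → queue [6, 0]
Visit 6; enqueue 15, 9, 4, 3, 2 → queue [0, 15, 9, 4, 3, 2]
Visit 0; enqueue 13, 1 → queue [15, 9, 4, 3, 2, 13, 1]
Visit 15; enqueue 12, 7 → queue [9, 4, 3, 2, 13, 1, 12, 7]
Visit 9; enqueue 10 → queue [4, 3, 2, 13, 1, 12, 7, 10]
Visit 4 → queue [3, 2, 13, 1, 12, 7, 10]
Visit 3 → queue [2, 13, 1, 12, 7, 10]
Visit 2 → queue [13, 1, 12, 7, 10]
Visit 13; enqueue 11 → queue [1, 12, 7, 10, 11]
Visit 1; enqueue 5 → queue [12, 7, 10, 11, 5]
Visit 12; enqueue 8 → queue [7, 10, 11, 5, 8]
Visit 7; enqueue 14 → queue [10, 11, 5, 8, 14]
Visit 10 → queue [11, 5, 8, 14]
Visit 11 → queue [5, 8, 14]
Visit 5 → queue [8, 14]
Visit 8 → queue [14]
Visit 14 → queue []

16 -> 6 -> 0 -> 15 -> 9 -> 4 -> 3 -> 2 -> 13 -> 1 -> 12 -> 7 -> 10 -> 11 -> 5 -> 8 -> 14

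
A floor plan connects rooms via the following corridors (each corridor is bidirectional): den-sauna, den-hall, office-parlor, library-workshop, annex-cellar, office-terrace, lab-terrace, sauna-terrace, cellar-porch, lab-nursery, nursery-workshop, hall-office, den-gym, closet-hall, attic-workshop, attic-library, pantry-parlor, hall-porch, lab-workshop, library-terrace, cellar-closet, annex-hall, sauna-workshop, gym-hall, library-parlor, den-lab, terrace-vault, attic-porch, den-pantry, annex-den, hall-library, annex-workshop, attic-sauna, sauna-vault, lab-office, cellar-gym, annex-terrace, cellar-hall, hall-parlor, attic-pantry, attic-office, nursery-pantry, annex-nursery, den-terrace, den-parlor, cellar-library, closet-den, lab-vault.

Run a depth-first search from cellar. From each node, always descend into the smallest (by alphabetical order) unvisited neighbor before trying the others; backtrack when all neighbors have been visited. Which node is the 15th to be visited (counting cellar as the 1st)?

sauna

Visit cellar
cellar → annex
annex → den
den → closet
closet → hall
hall → gym
hall → library
library → attic
attic → office
office → lab
lab → nursery
nursery → pantry
pantry → parlor
nursery → workshop
workshop → sauna
sauna → terrace
terrace → vault
attic → porch

Visit order: cellar, annex, den, closet, hall, gym, library, attic, office, lab, nursery, pantry, parlor, workshop, sauna, terrace, vault, porch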